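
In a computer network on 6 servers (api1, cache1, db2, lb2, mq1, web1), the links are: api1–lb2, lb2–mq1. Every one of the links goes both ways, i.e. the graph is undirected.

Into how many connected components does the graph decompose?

From api1: component {api1, lb2, mq1}.
From cache1: component {cache1}.
From db2: component {db2}.
From web1: component {web1}.
That's 4 components.

4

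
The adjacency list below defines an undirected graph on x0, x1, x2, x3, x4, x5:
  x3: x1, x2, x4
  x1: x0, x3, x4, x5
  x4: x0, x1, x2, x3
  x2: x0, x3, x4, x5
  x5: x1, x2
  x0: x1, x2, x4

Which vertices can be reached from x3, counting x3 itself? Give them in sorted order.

Start at x3.
Its neighbours: x1, x2, x4.
Then their neighbours: x0, x5.
Every vertex is now reached.

x0, x1, x2, x3, x4, x5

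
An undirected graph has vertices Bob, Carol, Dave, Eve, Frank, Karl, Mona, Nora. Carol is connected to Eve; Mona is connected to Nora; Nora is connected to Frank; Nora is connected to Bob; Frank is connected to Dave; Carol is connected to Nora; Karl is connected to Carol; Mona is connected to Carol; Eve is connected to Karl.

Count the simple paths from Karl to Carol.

2

Karl–Carol
Karl–Eve–Carol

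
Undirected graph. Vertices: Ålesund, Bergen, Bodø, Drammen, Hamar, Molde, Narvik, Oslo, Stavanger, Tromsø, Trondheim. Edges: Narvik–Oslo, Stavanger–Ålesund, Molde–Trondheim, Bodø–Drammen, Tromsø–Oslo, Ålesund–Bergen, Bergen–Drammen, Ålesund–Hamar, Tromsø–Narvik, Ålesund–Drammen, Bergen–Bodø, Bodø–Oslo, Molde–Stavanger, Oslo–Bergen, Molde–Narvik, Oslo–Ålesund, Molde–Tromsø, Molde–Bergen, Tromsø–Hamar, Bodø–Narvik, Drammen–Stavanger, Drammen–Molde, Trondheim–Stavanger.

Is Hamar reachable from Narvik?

Yes

Explore from Narvik.
Distance 1: reach Bodø, Molde, Oslo, Tromsø.
Distance 2: reach Ålesund, Bergen, Drammen, Hamar, Stavanger, Trondheim.
Found Hamar.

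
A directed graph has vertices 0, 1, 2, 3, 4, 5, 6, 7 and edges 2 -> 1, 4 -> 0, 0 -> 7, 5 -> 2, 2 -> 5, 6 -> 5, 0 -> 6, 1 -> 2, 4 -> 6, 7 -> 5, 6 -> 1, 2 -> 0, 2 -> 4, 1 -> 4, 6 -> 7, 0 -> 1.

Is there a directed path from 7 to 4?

Explore from 7.
Distance 1: reach 5.
Distance 2: reach 2.
Distance 3: reach 0, 1, 4.
Found 4.

Yes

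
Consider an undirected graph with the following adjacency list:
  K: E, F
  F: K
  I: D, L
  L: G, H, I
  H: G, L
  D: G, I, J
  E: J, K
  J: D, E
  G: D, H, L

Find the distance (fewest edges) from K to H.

5

Distance 0: K.
Distance 1: E, F.
Distance 2: J.
Distance 3: D.
Distance 4: G, I.
Distance 5: H, L — contains H.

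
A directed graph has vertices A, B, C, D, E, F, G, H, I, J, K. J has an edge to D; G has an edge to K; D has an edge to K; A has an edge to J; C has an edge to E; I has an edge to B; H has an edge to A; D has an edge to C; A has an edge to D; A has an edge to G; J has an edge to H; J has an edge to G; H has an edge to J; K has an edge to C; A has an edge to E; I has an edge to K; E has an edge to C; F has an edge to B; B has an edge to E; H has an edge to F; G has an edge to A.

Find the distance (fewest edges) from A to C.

2

Distance 0: A.
Distance 1: D, E, G, J.
Distance 2: C, H, K — contains C.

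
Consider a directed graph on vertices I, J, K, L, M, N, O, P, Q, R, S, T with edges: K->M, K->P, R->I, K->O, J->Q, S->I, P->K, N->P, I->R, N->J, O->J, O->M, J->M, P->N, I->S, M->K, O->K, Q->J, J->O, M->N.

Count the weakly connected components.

4

From I: component {I, R, S}.
From J: component {J, K, M, N, O, P, Q}.
From L: component {L}.
From T: component {T}.
That's 4 components.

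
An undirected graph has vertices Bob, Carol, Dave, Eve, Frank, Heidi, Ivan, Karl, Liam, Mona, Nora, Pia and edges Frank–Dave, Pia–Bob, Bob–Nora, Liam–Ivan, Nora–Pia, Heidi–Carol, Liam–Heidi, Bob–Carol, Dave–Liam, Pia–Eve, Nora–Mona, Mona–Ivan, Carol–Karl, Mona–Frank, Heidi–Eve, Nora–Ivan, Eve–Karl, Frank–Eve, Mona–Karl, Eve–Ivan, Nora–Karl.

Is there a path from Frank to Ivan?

Explore from Frank.
Distance 1: reach Dave, Eve, Mona.
Distance 2: reach Heidi, Ivan, Karl, Liam, Nora, Pia.
Found Ivan.

Yes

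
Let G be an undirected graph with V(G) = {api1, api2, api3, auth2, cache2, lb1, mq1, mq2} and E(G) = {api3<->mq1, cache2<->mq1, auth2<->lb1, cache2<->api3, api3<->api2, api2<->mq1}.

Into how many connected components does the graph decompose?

4

From api1: component {api1}.
From api2: component {api2, api3, cache2, mq1}.
From auth2: component {auth2, lb1}.
From mq2: component {mq2}.
That's 4 components.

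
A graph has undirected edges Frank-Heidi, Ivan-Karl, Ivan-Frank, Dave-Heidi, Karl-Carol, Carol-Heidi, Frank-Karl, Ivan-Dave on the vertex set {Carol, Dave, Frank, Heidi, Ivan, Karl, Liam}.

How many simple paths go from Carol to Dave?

7

Carol–Heidi–Dave
Carol–Heidi–Frank–Ivan–Dave
Carol–Heidi–Frank–Karl–Ivan–Dave
Carol–Karl–Frank–Heidi–Dave
Carol–Karl–Frank–Ivan–Dave
Carol–Karl–Ivan–Dave
Carol–Karl–Ivan–Frank–Heidi–Dave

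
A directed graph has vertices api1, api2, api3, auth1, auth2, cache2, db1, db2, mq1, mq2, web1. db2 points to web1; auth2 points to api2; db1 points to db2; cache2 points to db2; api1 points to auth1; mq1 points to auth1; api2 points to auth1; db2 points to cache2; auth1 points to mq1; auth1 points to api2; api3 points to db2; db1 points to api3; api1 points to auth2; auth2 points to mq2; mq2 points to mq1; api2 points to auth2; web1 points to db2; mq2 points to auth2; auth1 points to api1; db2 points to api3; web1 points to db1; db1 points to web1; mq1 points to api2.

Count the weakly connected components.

From api1: component {api1, api2, auth1, auth2, mq1, mq2}.
From api3: component {api3, cache2, db1, db2, web1}.
That's 2 components.

2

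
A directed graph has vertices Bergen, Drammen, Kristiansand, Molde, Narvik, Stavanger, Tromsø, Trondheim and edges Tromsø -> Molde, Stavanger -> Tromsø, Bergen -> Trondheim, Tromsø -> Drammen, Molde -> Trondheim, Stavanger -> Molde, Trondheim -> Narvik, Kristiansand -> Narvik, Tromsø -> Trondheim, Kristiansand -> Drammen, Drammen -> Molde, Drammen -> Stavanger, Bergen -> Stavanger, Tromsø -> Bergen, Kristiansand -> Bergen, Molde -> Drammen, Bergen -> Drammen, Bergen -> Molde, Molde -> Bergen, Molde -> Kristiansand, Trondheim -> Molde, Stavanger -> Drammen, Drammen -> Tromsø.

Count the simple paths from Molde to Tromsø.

Molde→Bergen→Drammen→Stavanger→Tromsø
Molde→Bergen→Drammen→Tromsø
Molde→Bergen→Stavanger→Drammen→Tromsø
Molde→Bergen→Stavanger→Tromsø
Molde→Drammen→Stavanger→Tromsø
Molde→Drammen→Tromsø
Molde→Kristiansand→Bergen→Drammen→Stavanger→Tromsø
Molde→Kristiansand→Bergen→Drammen→Tromsø
Molde→Kristiansand→Bergen→Stavanger→Drammen→Tromsø
Molde→Kristiansand→Bergen→Stavanger→Tromsø
Molde→Kristiansand→Drammen→Stavanger→Tromsø
Molde→Kristiansand→Drammen→Tromsø

12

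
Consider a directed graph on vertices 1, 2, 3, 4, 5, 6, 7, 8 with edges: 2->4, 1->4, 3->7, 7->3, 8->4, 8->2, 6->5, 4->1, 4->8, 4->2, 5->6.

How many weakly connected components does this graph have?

From 1: component {1, 2, 4, 8}.
From 3: component {3, 7}.
From 5: component {5, 6}.
That's 3 components.

3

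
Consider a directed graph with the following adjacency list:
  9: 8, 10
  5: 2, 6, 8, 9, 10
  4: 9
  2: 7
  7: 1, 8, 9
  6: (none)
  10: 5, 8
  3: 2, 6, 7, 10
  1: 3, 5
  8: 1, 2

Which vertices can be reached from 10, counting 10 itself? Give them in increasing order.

1, 2, 3, 5, 6, 7, 8, 9, 10

Start at 10.
Its neighbours: 5, 8.
Then their neighbours: 1, 2, 6, 9.
Then next layer: 3, 7.
Nothing further is reachable.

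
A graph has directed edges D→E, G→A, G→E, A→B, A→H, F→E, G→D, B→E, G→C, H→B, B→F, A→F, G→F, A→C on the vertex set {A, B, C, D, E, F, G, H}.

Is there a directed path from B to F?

Explore from B.
Distance 1: reach E, F.
Found F.

Yes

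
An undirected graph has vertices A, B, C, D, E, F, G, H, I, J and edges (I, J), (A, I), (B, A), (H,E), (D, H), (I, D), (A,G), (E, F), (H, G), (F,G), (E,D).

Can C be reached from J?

No

Explore from J.
Distance 1: reach I.
Distance 2: reach A, D.
Distance 3: reach B, E, G, H.
Distance 4: reach F.
The search is exhausted without reaching C; it lies in a different component.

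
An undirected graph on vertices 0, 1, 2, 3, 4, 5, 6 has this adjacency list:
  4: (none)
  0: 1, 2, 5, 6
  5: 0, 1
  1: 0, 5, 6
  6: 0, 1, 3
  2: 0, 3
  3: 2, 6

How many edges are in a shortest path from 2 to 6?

Distance 0: 2.
Distance 1: 0, 3.
Distance 2: 1, 5, 6 — contains 6.

2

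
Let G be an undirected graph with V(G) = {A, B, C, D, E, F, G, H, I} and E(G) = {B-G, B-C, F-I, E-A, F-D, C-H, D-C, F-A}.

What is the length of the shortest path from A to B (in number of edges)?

Distance 0: A.
Distance 1: E, F.
Distance 2: D, I.
Distance 3: C.
Distance 4: B, H — contains B.

4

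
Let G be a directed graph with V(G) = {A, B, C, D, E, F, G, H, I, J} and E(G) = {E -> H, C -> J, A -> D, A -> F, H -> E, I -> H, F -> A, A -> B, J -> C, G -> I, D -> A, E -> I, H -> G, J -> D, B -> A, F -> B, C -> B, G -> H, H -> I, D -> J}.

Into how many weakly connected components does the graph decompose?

2

From A: component {A, B, C, D, F, J}.
From E: component {E, G, H, I}.
That's 2 components.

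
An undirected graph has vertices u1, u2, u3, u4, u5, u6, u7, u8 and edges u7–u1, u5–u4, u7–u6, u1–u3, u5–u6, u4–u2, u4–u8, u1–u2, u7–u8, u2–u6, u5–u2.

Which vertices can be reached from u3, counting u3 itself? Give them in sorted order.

u1, u2, u3, u4, u5, u6, u7, u8

Start at u3.
Its neighbours: u1.
Then their neighbours: u2, u7.
Then next layer: u4, u5, u6, u8.
Every vertex is now reached.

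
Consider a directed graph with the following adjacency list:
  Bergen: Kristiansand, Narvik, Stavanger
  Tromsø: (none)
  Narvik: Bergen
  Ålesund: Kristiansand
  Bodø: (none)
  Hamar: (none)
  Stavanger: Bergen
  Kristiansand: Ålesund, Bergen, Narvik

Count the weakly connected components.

From Ålesund: component {Ålesund, Bergen, Kristiansand, Narvik, Stavanger}.
From Bodø: component {Bodø}.
From Hamar: component {Hamar}.
From Tromsø: component {Tromsø}.
That's 4 components.

4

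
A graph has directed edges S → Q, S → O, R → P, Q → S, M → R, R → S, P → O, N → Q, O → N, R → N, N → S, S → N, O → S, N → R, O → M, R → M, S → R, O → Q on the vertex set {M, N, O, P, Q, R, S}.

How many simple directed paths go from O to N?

7

O→M→R→N
O→M→R→S→N
O→N
O→Q→S→N
O→Q→S→R→N
O→S→N
O→S→R→N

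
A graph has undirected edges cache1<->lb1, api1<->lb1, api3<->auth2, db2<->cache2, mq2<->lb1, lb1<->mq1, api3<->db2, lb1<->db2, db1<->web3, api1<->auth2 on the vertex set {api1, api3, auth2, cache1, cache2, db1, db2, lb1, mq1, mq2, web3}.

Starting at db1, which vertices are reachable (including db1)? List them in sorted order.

db1, web3

Start at db1.
Its neighbours: web3.
Nothing further is reachable.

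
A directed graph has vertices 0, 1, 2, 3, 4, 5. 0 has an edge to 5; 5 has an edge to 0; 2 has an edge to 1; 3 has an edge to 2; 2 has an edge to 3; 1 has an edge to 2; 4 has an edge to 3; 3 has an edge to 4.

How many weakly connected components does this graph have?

From 0: component {0, 5}.
From 1: component {1, 2, 3, 4}.
That's 2 components.

2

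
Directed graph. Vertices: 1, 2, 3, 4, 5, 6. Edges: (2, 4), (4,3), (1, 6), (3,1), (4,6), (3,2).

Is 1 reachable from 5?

No

5 has no outgoing edges, so nothing is reachable from it.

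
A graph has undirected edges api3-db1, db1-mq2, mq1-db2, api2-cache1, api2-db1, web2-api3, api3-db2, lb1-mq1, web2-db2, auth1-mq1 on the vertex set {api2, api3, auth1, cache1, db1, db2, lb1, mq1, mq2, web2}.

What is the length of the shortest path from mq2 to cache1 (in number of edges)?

3

Distance 0: mq2.
Distance 1: db1.
Distance 2: api2, api3.
Distance 3: cache1, db2, web2 — contains cache1.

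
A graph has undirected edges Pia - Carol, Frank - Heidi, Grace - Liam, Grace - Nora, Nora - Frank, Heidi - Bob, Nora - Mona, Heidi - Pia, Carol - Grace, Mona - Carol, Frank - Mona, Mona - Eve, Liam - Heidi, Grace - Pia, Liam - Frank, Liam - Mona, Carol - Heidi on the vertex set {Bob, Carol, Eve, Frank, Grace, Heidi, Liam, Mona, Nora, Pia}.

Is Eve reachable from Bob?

Explore from Bob.
Distance 1: reach Heidi.
Distance 2: reach Carol, Frank, Liam, Pia.
Distance 3: reach Grace, Mona, Nora.
Distance 4: reach Eve.
Found Eve.

Yes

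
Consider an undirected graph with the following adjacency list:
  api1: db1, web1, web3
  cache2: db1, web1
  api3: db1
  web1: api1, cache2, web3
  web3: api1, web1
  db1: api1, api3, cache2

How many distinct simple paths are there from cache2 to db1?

3

cache2–db1
cache2–web1–api1–db1
cache2–web1–web3–api1–db1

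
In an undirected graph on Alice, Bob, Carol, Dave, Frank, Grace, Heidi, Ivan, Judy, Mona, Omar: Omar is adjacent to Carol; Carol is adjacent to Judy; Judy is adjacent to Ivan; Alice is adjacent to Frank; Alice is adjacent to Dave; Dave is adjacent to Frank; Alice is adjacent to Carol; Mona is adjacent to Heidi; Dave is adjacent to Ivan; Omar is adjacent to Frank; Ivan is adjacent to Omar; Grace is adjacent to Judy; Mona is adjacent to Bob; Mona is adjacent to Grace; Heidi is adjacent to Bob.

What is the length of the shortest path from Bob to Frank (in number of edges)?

6

Distance 0: Bob.
Distance 1: Heidi, Mona.
Distance 2: Grace.
Distance 3: Judy.
Distance 4: Carol, Ivan.
Distance 5: Alice, Dave, Omar.
Distance 6: Frank — contains Frank.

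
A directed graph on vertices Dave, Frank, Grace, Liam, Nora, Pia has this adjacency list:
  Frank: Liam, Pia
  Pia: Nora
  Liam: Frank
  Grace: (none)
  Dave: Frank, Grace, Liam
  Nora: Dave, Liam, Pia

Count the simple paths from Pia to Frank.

Pia→Nora→Dave→Frank
Pia→Nora→Dave→Liam→Frank
Pia→Nora→Liam→Frank

3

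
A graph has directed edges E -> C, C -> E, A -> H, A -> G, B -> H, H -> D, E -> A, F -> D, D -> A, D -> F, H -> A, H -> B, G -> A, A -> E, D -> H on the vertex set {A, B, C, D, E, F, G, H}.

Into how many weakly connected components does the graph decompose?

From A: component {A, B, C, D, E, F, G, H}.
That's 1 component.

1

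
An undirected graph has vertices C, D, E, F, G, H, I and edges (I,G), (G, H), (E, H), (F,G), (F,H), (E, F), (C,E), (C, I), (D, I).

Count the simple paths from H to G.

H–E–C–I–G
H–E–F–G
H–F–E–C–I–G
H–F–G
H–G

5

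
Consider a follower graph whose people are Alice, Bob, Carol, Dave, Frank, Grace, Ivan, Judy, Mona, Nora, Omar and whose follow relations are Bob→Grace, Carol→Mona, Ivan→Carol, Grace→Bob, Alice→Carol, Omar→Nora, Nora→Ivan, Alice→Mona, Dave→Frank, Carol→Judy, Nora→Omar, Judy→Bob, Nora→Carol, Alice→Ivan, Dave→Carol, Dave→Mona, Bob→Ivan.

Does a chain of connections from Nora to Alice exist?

Explore from Nora.
Distance 1: reach Carol, Ivan, Omar.
Distance 2: reach Judy, Mona.
Distance 3: reach Bob.
Distance 4: reach Grace.
The search from Nora is exhausted; no directed path reaches Alice.

No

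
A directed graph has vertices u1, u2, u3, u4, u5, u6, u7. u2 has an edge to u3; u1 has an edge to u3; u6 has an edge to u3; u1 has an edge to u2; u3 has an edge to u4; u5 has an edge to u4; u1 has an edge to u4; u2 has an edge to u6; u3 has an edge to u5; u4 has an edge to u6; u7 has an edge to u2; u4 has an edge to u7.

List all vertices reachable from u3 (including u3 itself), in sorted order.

u2, u3, u4, u5, u6, u7

Start at u3.
Its neighbours: u4, u5.
Then their neighbours: u6, u7.
Then next layer: u2.
Nothing further is reachable.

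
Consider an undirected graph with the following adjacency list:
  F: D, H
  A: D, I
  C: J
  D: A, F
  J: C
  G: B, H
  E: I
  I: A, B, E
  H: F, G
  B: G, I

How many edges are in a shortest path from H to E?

Distance 0: H.
Distance 1: F, G.
Distance 2: B, D.
Distance 3: A, I.
Distance 4: E — contains E.

4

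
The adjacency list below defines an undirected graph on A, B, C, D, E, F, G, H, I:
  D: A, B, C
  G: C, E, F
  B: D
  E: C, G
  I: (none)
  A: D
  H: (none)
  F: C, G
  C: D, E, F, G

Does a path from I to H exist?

No

I has no edges, so nothing is reachable from it.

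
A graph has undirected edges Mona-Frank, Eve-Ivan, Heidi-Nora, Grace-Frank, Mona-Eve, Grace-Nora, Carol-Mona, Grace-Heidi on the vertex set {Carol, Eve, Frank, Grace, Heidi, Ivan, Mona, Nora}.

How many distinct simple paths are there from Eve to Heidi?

2

Eve–Mona–Frank–Grace–Heidi
Eve–Mona–Frank–Grace–Nora–Heidi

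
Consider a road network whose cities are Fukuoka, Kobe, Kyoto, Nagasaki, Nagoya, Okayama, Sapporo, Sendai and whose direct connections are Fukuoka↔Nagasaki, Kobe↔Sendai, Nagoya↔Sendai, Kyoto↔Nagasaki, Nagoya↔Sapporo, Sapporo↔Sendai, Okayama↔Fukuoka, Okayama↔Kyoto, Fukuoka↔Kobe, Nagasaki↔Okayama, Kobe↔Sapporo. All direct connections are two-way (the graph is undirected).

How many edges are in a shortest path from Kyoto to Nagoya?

Distance 0: Kyoto.
Distance 1: Nagasaki, Okayama.
Distance 2: Fukuoka.
Distance 3: Kobe.
Distance 4: Sapporo, Sendai.
Distance 5: Nagoya — contains Nagoya.

5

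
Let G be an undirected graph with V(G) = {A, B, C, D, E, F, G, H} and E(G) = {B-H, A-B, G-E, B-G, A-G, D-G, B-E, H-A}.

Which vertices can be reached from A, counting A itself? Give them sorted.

Start at A.
Its neighbours: B, G, H.
Then their neighbours: D, E.
Nothing further is reachable.

A, B, D, E, G, H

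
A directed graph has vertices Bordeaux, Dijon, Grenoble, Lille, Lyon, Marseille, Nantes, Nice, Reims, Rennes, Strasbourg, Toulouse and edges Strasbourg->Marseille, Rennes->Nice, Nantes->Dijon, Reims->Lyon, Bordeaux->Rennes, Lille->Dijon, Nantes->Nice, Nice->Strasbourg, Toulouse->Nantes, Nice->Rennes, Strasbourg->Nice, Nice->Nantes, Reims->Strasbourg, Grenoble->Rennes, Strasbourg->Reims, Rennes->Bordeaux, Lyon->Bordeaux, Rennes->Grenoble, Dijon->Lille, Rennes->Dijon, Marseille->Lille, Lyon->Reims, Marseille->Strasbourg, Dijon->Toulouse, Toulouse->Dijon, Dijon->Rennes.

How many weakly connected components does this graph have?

1

From Bordeaux: component {Bordeaux, Dijon, Grenoble, Lille, Lyon, Marseille, Nantes, Nice, Reims, Rennes, Strasbourg, Toulouse}.
That's 1 component.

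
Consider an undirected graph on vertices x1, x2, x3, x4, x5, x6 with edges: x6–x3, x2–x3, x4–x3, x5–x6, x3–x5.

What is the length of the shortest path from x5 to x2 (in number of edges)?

Distance 0: x5.
Distance 1: x3, x6.
Distance 2: x2, x4 — contains x2.

2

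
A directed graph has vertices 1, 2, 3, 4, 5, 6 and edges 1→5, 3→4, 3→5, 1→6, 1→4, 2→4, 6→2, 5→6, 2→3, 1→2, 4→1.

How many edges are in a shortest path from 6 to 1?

Distance 0: 6.
Distance 1: 2.
Distance 2: 3, 4.
Distance 3: 1, 5 — contains 1.

3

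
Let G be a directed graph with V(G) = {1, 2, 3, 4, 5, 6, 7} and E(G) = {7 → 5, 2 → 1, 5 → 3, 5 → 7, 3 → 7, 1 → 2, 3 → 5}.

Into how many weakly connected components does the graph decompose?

4

From 1: component {1, 2}.
From 3: component {3, 5, 7}.
From 4: component {4}.
From 6: component {6}.
That's 4 components.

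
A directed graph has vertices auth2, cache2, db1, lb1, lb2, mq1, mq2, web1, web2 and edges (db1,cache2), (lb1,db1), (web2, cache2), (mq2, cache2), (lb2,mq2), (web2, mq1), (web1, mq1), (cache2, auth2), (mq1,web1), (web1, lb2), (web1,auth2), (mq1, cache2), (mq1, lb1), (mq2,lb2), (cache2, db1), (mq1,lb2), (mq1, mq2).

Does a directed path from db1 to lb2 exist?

Explore from db1.
Distance 1: reach cache2.
Distance 2: reach auth2.
The search from db1 is exhausted; no directed path reaches lb2.

No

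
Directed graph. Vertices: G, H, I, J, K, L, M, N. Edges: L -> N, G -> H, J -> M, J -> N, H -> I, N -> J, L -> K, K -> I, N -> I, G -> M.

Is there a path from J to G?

No

Explore from J.
Distance 1: reach M, N.
Distance 2: reach I.
The search from J is exhausted; no directed path reaches G.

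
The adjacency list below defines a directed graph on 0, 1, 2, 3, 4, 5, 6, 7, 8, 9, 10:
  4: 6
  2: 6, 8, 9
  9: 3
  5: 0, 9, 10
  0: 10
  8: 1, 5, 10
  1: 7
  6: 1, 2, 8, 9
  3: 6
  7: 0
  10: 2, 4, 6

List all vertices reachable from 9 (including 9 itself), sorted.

0, 1, 2, 3, 4, 5, 6, 7, 8, 9, 10

Start at 9.
Its neighbours: 3.
Then their neighbours: 6.
Then next layer: 1, 2, 8.
Then next layer: 5, 7, 10.
Then next layer: 0, 4.
Every vertex is now reached.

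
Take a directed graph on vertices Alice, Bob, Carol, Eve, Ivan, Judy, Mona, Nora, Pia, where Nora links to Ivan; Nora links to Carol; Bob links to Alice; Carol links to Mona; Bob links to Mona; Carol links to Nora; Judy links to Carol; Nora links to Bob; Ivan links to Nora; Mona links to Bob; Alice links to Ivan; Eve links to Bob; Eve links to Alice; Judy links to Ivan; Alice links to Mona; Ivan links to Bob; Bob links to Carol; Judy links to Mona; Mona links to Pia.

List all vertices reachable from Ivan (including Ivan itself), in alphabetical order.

Start at Ivan.
Its neighbours: Bob, Nora.
Then their neighbours: Alice, Carol, Mona.
Then next layer: Pia.
Nothing further is reachable.

Alice, Bob, Carol, Ivan, Mona, Nora, Pia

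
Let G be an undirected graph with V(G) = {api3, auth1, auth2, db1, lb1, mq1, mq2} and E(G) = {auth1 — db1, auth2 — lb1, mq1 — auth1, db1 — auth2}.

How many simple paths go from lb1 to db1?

lb1–auth2–db1

1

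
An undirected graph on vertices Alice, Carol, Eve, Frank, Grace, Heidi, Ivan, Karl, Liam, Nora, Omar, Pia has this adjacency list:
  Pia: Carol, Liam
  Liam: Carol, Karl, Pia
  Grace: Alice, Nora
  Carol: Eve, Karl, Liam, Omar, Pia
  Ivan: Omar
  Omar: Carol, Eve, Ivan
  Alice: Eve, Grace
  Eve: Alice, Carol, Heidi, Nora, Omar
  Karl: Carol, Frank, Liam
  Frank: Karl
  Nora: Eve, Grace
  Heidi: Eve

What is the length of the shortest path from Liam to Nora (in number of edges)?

Distance 0: Liam.
Distance 1: Carol, Karl, Pia.
Distance 2: Eve, Frank, Omar.
Distance 3: Alice, Heidi, Ivan, Nora — contains Nora.

3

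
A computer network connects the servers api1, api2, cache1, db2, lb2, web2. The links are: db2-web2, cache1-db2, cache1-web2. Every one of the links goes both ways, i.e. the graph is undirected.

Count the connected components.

4

From api1: component {api1}.
From api2: component {api2}.
From cache1: component {cache1, db2, web2}.
From lb2: component {lb2}.
That's 4 components.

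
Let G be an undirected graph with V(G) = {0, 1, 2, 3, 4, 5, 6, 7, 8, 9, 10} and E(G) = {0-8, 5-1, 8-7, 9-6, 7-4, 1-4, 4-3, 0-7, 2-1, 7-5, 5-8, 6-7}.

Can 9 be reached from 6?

Explore from 6.
Distance 1: reach 7, 9.
Found 9.

Yes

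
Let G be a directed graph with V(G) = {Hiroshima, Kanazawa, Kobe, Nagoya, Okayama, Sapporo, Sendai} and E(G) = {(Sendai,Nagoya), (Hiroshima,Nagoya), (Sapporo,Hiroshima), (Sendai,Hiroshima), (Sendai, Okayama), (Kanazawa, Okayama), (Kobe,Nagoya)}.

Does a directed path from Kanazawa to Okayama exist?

Yes

Explore from Kanazawa.
Distance 1: reach Okayama.
Found Okayama.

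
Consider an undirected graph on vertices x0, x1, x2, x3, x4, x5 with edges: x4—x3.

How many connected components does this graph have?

5

From x0: component {x0}.
From x1: component {x1}.
From x2: component {x2}.
From x3: component {x3, x4}.
From x5: component {x5}.
That's 5 components.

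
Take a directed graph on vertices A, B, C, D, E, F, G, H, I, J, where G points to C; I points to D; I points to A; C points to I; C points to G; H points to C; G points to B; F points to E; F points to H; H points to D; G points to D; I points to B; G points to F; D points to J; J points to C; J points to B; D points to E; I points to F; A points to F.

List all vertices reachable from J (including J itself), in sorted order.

A, B, C, D, E, F, G, H, I, J

Start at J.
Its neighbours: B, C.
Then their neighbours: G, I.
Then next layer: A, D, F.
Then next layer: E, H.
Every vertex is now reached.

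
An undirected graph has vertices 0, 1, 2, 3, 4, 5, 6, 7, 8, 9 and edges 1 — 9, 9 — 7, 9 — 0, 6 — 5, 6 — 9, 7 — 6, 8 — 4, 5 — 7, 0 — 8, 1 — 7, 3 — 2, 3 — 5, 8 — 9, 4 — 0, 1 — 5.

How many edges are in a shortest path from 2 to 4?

6

Distance 0: 2.
Distance 1: 3.
Distance 2: 5.
Distance 3: 1, 6, 7.
Distance 4: 9.
Distance 5: 0, 8.
Distance 6: 4 — contains 4.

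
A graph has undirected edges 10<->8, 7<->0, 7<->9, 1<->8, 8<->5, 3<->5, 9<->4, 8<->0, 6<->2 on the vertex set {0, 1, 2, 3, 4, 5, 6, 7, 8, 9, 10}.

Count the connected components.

From 0: component {0, 1, 3, 4, 5, 7, 8, 9, 10}.
From 2: component {2, 6}.
That's 2 components.

2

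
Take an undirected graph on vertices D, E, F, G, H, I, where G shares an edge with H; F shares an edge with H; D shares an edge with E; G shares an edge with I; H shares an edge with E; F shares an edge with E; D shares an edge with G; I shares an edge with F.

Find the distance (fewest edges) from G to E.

2

Distance 0: G.
Distance 1: D, H, I.
Distance 2: E, F — contains E.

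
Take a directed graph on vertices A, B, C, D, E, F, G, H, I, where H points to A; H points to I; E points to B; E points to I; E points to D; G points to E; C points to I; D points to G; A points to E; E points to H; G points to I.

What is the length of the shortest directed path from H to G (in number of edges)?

4

Distance 0: H.
Distance 1: A, I.
Distance 2: E.
Distance 3: B, D.
Distance 4: G — contains G.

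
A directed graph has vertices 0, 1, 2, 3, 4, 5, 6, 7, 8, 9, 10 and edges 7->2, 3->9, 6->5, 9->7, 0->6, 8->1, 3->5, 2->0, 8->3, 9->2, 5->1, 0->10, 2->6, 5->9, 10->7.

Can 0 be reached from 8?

Explore from 8.
Distance 1: reach 1, 3.
Distance 2: reach 5, 9.
Distance 3: reach 2, 7.
Distance 4: reach 0, 6.
Found 0.

Yes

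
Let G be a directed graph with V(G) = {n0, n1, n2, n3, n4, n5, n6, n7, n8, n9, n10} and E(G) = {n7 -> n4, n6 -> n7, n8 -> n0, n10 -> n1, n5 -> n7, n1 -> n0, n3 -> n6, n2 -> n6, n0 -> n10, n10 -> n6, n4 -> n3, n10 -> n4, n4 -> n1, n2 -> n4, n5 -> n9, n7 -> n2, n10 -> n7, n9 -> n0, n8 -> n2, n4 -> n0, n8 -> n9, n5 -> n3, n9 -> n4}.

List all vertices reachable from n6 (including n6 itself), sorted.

Start at n6.
Its neighbours: n7.
Then their neighbours: n2, n4.
Then next layer: n0, n1, n3.
Then next layer: n10.
Nothing further is reachable.

n0, n1, n2, n3, n4, n6, n7, n10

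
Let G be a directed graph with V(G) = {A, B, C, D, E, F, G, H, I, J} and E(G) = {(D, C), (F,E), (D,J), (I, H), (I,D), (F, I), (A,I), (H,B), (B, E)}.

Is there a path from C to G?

C has no outgoing edges, so nothing is reachable from it.

No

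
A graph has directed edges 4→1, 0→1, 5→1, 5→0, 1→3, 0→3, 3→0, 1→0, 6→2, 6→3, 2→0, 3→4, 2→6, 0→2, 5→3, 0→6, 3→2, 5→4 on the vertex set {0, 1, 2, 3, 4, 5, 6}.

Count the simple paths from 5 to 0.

10

5→0
5→1→0
5→1→3→0
5→1→3→2→0
5→3→0
5→3→2→0
5→3→4→1→0
5→4→1→0
5→4→1→3→0
5→4→1→3→2→0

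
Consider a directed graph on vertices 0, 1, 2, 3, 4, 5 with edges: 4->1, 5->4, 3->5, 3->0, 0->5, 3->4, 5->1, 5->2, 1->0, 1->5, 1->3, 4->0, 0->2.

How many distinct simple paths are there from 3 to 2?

11

3→0→2
3→0→5→2
3→4→0→2
3→4→0→5→2
3→4→1→0→2
3→4→1→0→5→2
3→4→1→5→2
3→5→1→0→2
3→5→2
3→5→4→0→2
3→5→4→1→0→2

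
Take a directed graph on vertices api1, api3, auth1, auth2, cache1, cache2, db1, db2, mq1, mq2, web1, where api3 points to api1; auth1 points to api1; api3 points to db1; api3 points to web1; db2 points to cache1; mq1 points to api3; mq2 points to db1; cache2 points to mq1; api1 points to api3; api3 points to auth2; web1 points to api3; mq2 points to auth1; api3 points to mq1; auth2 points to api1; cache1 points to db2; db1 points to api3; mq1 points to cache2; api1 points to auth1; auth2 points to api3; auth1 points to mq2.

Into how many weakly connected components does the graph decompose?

2

From api1: component {api1, api3, auth1, auth2, cache2, db1, mq1, mq2, web1}.
From cache1: component {cache1, db2}.
That's 2 components.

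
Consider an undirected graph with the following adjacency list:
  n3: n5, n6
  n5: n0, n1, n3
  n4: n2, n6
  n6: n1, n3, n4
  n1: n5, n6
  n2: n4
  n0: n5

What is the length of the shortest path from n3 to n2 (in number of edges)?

3

Distance 0: n3.
Distance 1: n5, n6.
Distance 2: n0, n1, n4.
Distance 3: n2 — contains n2.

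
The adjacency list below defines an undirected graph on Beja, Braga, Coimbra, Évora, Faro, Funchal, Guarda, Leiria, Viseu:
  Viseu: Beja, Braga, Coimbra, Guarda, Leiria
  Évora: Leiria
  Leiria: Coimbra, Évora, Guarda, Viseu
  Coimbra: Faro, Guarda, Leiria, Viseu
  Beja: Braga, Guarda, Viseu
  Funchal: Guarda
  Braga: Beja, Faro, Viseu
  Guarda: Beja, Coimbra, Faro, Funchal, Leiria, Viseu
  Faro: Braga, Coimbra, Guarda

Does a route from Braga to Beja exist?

Explore from Braga.
Distance 1: reach Beja, Faro, Viseu.
Found Beja.

Yes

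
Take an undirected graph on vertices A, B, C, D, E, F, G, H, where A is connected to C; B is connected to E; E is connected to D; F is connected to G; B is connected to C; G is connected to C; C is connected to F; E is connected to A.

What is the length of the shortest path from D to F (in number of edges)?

4

Distance 0: D.
Distance 1: E.
Distance 2: A, B.
Distance 3: C.
Distance 4: F, G — contains F.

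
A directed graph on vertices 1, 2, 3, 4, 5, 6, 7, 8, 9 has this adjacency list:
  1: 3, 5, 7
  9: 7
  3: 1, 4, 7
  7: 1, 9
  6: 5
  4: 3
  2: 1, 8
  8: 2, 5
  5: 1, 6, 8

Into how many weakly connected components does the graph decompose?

1

From 1: component {1, 2, 3, 4, 5, 6, 7, 8, 9}.
That's 1 component.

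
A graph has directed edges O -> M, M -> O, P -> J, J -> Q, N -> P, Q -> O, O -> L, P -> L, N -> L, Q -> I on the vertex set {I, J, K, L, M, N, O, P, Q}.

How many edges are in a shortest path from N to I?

Distance 0: N.
Distance 1: L, P.
Distance 2: J.
Distance 3: Q.
Distance 4: I, O — contains I.

4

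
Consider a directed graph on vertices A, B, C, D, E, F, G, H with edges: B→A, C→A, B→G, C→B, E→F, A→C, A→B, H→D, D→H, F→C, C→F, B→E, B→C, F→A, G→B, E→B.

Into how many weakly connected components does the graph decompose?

From A: component {A, B, C, E, F, G}.
From D: component {D, H}.
That's 2 components.

2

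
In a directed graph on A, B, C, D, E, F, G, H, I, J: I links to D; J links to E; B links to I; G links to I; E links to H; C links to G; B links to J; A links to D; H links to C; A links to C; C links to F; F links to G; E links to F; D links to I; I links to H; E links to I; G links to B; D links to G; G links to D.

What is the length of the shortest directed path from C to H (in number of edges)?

3

Distance 0: C.
Distance 1: F, G.
Distance 2: B, D, I.
Distance 3: H, J — contains H.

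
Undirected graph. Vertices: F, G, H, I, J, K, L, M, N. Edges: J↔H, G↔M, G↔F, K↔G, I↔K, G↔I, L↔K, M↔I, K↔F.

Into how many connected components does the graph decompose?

3

From F: component {F, G, I, K, L, M}.
From H: component {H, J}.
From N: component {N}.
That's 3 components.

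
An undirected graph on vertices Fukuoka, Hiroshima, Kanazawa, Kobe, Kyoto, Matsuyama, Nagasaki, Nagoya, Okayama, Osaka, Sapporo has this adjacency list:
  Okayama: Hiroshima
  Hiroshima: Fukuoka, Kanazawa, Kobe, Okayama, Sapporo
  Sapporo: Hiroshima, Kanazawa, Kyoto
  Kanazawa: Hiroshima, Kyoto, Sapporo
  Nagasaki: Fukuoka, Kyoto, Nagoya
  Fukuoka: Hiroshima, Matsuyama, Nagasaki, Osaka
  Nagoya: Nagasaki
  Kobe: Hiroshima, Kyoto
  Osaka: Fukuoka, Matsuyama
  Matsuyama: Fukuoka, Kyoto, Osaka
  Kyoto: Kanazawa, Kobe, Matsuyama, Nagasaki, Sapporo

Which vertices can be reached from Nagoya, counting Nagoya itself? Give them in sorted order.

Fukuoka, Hiroshima, Kanazawa, Kobe, Kyoto, Matsuyama, Nagasaki, Nagoya, Okayama, Osaka, Sapporo

Start at Nagoya.
Its neighbours: Nagasaki.
Then their neighbours: Fukuoka, Kyoto.
Then next layer: Hiroshima, Kanazawa, Kobe, Matsuyama, Osaka, Sapporo.
Then next layer: Okayama.
Every vertex is now reached.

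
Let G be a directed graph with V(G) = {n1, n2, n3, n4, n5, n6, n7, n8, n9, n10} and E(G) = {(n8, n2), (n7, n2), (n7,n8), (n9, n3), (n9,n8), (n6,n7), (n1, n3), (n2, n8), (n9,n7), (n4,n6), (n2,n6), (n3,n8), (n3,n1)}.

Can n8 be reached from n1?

Yes

Explore from n1.
Distance 1: reach n3.
Distance 2: reach n8.
Found n8.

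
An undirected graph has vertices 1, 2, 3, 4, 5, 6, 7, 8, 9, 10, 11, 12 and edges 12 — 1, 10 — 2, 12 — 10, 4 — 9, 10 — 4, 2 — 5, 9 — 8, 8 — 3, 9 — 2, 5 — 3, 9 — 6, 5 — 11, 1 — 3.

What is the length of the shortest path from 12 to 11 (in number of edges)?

4

Distance 0: 12.
Distance 1: 1, 10.
Distance 2: 2, 3, 4.
Distance 3: 5, 8, 9.
Distance 4: 6, 11 — contains 11.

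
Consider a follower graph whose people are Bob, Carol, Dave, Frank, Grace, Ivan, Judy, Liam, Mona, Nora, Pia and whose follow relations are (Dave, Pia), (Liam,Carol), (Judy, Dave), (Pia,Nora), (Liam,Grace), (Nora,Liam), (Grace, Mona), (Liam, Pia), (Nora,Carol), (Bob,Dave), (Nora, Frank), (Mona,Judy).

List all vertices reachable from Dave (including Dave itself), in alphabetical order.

Carol, Dave, Frank, Grace, Judy, Liam, Mona, Nora, Pia

Start at Dave.
Its neighbours: Pia.
Then their neighbours: Nora.
Then next layer: Carol, Frank, Liam.
Then next layer: Grace.
Then next layer: Mona.
Then next layer: Judy.
Nothing further is reachable.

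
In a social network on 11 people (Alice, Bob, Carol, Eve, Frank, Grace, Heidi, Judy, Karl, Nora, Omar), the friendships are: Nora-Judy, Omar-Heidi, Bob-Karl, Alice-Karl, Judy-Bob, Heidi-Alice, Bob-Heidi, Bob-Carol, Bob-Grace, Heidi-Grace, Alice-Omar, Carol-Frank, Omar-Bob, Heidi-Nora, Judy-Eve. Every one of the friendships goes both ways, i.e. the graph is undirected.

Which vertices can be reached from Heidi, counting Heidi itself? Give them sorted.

Alice, Bob, Carol, Eve, Frank, Grace, Heidi, Judy, Karl, Nora, Omar

Start at Heidi.
Its neighbours: Alice, Bob, Grace, Nora, Omar.
Then their neighbours: Carol, Judy, Karl.
Then next layer: Eve, Frank.
Every vertex is now reached.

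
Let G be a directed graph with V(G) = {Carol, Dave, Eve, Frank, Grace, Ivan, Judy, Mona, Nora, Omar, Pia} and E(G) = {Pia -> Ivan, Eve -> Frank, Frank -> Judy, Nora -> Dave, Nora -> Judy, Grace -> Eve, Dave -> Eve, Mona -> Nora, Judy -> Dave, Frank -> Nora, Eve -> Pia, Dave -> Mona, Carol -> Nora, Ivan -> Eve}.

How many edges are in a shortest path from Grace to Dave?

4

Distance 0: Grace.
Distance 1: Eve.
Distance 2: Frank, Pia.
Distance 3: Ivan, Judy, Nora.
Distance 4: Dave — contains Dave.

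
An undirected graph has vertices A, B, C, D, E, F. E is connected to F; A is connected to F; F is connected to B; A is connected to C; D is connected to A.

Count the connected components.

1

From A: component {A, B, C, D, E, F}.
That's 1 component.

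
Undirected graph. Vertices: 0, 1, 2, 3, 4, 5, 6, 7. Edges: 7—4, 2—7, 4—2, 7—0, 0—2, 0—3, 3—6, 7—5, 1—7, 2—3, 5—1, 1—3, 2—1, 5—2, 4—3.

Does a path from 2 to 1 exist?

Explore from 2.
Distance 1: reach 0, 1, 3, 4, 5, 7.
Found 1.

Yes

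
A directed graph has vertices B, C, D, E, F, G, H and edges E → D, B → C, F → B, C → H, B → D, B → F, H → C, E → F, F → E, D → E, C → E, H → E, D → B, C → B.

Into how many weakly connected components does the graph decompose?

2

From B: component {B, C, D, E, F, H}.
From G: component {G}.
That's 2 components.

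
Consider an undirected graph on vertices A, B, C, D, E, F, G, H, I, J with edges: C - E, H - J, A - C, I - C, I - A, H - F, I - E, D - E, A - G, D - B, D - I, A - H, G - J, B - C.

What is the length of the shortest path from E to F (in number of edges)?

4

Distance 0: E.
Distance 1: C, D, I.
Distance 2: A, B.
Distance 3: G, H.
Distance 4: F, J — contains F.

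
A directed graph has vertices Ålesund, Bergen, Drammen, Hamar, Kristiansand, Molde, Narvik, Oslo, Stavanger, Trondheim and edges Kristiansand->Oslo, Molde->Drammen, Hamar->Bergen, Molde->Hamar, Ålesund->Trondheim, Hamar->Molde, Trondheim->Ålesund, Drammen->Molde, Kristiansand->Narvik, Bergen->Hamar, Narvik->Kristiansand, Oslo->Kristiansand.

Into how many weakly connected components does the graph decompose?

4

From Ålesund: component {Ålesund, Trondheim}.
From Bergen: component {Bergen, Drammen, Hamar, Molde}.
From Kristiansand: component {Kristiansand, Narvik, Oslo}.
From Stavanger: component {Stavanger}.
That's 4 components.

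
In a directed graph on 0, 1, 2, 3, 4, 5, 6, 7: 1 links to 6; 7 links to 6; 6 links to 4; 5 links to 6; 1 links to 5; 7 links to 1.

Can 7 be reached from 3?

No

3 has no outgoing edges, so nothing is reachable from it.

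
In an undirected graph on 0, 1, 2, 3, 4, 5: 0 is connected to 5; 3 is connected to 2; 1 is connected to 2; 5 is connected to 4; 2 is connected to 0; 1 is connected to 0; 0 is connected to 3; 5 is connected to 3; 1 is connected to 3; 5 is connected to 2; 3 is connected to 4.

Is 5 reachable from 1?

Explore from 1.
Distance 1: reach 0, 2, 3.
Distance 2: reach 4, 5.
Found 5.

Yes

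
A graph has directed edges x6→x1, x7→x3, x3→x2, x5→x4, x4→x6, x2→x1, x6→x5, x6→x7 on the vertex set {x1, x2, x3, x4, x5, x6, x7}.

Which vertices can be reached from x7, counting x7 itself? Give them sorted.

Start at x7.
Its neighbours: x3.
Then their neighbours: x2.
Then next layer: x1.
Nothing further is reachable.

x1, x2, x3, x7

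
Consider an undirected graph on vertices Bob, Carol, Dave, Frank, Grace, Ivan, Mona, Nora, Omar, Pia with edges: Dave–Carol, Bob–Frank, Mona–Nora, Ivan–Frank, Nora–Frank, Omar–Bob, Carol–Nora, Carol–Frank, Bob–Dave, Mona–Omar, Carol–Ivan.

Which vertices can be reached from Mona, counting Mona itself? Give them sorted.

Bob, Carol, Dave, Frank, Ivan, Mona, Nora, Omar

Start at Mona.
Its neighbours: Nora, Omar.
Then their neighbours: Bob, Carol, Frank.
Then next layer: Dave, Ivan.
Nothing further is reachable.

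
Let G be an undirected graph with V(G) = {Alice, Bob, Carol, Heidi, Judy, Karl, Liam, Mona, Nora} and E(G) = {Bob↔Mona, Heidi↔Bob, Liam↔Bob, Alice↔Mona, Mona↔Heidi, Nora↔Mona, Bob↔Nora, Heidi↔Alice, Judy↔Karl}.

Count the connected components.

3

From Alice: component {Alice, Bob, Heidi, Liam, Mona, Nora}.
From Carol: component {Carol}.
From Judy: component {Judy, Karl}.
That's 3 components.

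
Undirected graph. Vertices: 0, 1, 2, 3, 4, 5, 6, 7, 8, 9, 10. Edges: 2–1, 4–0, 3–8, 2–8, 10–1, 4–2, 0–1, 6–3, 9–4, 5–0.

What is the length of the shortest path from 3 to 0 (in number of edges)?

Distance 0: 3.
Distance 1: 6, 8.
Distance 2: 2.
Distance 3: 1, 4.
Distance 4: 0, 9, 10 — contains 0.

4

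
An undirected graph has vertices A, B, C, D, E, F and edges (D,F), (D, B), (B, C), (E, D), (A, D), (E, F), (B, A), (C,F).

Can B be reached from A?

Yes

Explore from A.
Distance 1: reach B, D.
Found B.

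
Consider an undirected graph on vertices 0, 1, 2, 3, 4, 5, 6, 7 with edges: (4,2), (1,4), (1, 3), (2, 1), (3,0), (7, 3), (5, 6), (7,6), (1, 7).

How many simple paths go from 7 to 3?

2

7–1–3
7–3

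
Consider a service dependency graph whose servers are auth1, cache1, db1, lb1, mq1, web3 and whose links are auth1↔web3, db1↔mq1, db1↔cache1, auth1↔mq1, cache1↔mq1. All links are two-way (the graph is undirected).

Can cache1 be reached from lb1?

No

lb1 has no edges, so nothing is reachable from it.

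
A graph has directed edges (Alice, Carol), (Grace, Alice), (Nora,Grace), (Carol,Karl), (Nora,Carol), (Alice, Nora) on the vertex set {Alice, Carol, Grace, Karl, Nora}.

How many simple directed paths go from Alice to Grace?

Alice→Nora→Grace

1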